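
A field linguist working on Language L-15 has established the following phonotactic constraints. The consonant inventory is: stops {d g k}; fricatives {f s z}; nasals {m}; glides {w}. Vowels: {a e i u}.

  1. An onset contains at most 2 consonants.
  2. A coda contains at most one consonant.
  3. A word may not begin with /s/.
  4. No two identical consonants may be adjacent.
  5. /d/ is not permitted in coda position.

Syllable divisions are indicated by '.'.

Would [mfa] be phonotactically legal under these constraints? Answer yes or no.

[mfa] — σ1 onset /mf/ (2C), coda /∅/ ok → phonotactically legal

yes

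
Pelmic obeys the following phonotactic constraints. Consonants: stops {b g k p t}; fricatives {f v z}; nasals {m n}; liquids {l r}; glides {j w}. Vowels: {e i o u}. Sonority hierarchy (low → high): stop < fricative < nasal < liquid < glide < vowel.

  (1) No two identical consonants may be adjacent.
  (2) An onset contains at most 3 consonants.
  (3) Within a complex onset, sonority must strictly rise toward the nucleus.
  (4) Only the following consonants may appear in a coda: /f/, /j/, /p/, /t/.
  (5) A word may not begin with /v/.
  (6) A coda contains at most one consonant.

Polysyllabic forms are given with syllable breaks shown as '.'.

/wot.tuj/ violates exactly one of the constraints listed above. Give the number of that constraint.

/wot.tuj/: adjacent identical consonants /tt/.
This is a violation of constraint 1: "No two identical consonants may be adjacent."
The remaining constraints (2, 3, 4, 5, 6) are satisfied.

1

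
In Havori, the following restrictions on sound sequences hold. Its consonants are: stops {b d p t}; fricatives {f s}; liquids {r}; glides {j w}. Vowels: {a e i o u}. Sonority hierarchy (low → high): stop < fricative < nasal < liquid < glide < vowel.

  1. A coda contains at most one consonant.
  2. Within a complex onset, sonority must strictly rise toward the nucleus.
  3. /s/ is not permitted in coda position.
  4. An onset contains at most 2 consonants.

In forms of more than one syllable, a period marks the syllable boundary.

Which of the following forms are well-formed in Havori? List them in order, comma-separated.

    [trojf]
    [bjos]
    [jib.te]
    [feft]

[jib.te]

[trojf] — violates constraint 1: syllable 1 coda /jf/ has 2 consonants (> 1) → ill-formed
[bjos] — violates constraint 3: syllable 1 coda contains /s/ → ill-formed
[jib.te] — σ1 onset /j/, coda /b/ ok; σ2 onset /t/, coda /∅/ ok → well-formed
[feft] — violates constraint 1: syllable 1 coda /ft/ has 2 consonants (> 1) → ill-formed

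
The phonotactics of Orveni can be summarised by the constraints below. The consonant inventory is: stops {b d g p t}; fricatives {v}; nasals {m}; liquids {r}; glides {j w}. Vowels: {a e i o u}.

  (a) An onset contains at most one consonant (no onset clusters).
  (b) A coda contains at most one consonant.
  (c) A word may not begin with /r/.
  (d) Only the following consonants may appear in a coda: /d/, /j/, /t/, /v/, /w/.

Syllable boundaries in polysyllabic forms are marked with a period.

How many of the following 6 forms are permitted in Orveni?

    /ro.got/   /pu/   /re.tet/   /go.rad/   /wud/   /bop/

3

/ro.got/ — violates constraint (c): word begins with /r/ → not permitted
/pu/ — σ1 onset /p/, coda /∅/ ok → permitted
/re.tet/ — violates constraint (c): word begins with /r/ → not permitted
/go.rad/ — σ1 onset /g/, coda /∅/ ok; σ2 onset /r/, coda /d/ ok → permitted
/wud/ — σ1 onset /w/, coda /d/ ok → permitted
/bop/ — violates constraint (d): syllable 1 coda contains /p/, which is not a licensed coda consonant → not permitted
Permitted: /pu/, /go.rad/, /wud/ → 3.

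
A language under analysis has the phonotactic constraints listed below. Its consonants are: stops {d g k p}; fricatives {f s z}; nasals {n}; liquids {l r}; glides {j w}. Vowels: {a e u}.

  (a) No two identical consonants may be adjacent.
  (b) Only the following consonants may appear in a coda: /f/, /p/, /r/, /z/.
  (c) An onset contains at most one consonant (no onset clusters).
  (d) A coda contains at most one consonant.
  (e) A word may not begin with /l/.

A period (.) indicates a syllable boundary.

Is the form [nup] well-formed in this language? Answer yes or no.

[nup] — σ1 onset /n/, coda /p/ ok → well-formed

yes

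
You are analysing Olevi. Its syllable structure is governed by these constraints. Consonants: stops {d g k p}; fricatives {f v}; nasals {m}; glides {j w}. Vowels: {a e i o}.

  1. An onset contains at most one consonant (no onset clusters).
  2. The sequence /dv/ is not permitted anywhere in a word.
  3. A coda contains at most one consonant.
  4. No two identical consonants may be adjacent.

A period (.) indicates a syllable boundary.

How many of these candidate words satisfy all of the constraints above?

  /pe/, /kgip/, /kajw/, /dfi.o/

/pe/ — σ1 onset /p/, coda /∅/ ok → phonotactically legal
/kgip/ — violates constraint 1: syllable 1 onset /kg/ has 2 consonants (> 1) → phonotactically illegal
/kajw/ — violates constraint 3: syllable 1 coda /jw/ has 2 consonants (> 1) → phonotactically illegal
/dfi.o/ — violates constraint 1: syllable 1 onset /df/ has 2 consonants (> 1) → phonotactically illegal
Phonotactically legal: /pe/ → 1.

1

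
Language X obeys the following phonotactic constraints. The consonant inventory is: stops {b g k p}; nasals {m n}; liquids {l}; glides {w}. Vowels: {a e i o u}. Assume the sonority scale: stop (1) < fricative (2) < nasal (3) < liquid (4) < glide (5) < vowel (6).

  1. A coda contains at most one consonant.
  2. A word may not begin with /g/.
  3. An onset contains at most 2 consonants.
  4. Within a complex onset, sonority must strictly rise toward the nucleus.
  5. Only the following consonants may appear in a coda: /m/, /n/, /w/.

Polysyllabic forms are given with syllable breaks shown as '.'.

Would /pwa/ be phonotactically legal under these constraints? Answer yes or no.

/pwa/ — σ1 onset /pw/ (1→5 rises), coda /∅/ ok → phonotactically legal

yes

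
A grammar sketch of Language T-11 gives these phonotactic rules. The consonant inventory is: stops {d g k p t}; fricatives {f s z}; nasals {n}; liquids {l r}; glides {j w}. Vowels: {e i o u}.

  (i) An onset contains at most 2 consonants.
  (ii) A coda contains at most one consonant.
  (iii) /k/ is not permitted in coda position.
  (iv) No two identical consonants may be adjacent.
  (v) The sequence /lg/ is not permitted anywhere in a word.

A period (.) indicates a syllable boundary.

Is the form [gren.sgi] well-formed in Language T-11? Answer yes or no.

yes

[gren.sgi] — σ1 onset /gr/ (2C), coda /n/ ok; σ2 onset /sg/ (2C), coda /∅/ ok → well-formed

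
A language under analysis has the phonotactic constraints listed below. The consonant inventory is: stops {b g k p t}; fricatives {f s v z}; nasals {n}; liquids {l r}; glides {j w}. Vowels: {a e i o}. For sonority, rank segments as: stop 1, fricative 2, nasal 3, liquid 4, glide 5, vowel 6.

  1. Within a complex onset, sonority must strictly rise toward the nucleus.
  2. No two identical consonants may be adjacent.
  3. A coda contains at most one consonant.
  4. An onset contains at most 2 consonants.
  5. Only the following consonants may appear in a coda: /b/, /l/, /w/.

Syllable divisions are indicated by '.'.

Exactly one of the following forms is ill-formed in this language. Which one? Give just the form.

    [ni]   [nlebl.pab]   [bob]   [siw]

[ni] — σ1 onset /n/, coda /∅/ ok → well-formed
[nlebl.pab] — violates constraint 3: syllable 1 coda /bl/ has 2 consonants (> 1) → ill-formed
[bob] — σ1 onset /b/, coda /b/ ok → well-formed
[siw] — σ1 onset /s/, coda /w/ ok → well-formed

[nlebl.pab]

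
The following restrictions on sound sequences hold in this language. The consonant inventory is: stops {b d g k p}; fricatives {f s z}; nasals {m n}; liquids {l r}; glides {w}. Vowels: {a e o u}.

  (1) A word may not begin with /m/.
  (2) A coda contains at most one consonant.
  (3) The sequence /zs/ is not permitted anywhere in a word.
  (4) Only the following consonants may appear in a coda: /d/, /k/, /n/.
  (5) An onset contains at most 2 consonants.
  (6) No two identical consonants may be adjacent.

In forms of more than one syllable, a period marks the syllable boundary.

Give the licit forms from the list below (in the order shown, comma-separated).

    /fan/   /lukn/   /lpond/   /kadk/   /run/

/fan/ — σ1 onset /f/, coda /n/ ok → licit
/lukn/ — violates constraint 2: syllable 1 coda /kn/ has 2 consonants (> 1) → illicit
/lpond/ — violates constraint 2: syllable 1 coda /nd/ has 2 consonants (> 1) → illicit
/kadk/ — violates constraint 2: syllable 1 coda /dk/ has 2 consonants (> 1) → illicit
/run/ — σ1 onset /r/, coda /n/ ok → licit

/fan/, /run/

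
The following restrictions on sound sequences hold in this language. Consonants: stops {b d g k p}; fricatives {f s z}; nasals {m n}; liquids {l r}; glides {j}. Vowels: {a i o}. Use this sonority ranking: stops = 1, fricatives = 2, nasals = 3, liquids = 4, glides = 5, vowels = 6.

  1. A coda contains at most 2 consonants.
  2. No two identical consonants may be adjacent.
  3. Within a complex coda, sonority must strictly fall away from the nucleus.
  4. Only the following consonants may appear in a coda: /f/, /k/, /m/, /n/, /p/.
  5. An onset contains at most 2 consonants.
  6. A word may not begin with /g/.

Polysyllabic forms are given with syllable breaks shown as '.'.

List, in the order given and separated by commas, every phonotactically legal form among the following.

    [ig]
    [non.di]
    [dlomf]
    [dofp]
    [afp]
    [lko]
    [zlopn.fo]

[ig] — violates constraint 4: syllable 1 coda contains /g/, which is not a licensed coda consonant → phonotactically illegal
[non.di] — σ1 onset /n/, coda /n/ ok; σ2 onset /d/, coda /∅/ ok → phonotactically legal
[dlomf] — σ1 onset /dl/ (2C), coda /mf/ (3→2 falls) ok → phonotactically legal
[dofp] — σ1 onset /d/, coda /fp/ (2→1 falls) ok → phonotactically legal
[afp] — σ1 onset /∅/, coda /fp/ (2→1 falls) ok → phonotactically legal
[lko] — σ1 onset /lk/ (2C), coda /∅/ ok → phonotactically legal
[zlopn.fo] — violates constraint 3: syllable 1 coda /pn/: /p/ (stop, 1) → /n/ (nasal, 3) does not fall → phonotactically illegal

[non.di], [dlomf], [dofp], [afp], [lko]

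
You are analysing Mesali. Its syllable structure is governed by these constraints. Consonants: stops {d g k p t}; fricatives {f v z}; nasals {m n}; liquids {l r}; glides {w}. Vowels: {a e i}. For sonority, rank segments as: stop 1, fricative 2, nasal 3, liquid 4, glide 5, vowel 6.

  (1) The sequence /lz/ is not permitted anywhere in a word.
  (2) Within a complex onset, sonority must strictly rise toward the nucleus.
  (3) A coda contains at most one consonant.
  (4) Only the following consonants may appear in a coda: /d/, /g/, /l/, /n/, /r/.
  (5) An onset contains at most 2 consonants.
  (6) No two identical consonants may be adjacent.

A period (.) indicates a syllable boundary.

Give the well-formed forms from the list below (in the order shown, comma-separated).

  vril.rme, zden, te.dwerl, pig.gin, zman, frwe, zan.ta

vril.rme — violates constraint 2: syllable 2 onset /rm/: /r/ (liquid, 4) → /m/ (nasal, 3) does not rise → ill-formed
zden — violates constraint 2: syllable 1 onset /zd/: /z/ (fricative, 2) → /d/ (stop, 1) does not rise → ill-formed
te.dwerl — violates constraint 3: syllable 2 coda /rl/ has 2 consonants (> 1) → ill-formed
pig.gin — violates constraint 6: adjacent identical consonants /gg/ → ill-formed
zman — σ1 onset /zm/ (2→3 rises), coda /n/ ok → well-formed
frwe — violates constraint 5: syllable 1 onset /frw/ has 3 consonants (> 2) → ill-formed
zan.ta — σ1 onset /z/, coda /n/ ok; σ2 onset /t/, coda /∅/ ok → well-formed

zman, zan.ta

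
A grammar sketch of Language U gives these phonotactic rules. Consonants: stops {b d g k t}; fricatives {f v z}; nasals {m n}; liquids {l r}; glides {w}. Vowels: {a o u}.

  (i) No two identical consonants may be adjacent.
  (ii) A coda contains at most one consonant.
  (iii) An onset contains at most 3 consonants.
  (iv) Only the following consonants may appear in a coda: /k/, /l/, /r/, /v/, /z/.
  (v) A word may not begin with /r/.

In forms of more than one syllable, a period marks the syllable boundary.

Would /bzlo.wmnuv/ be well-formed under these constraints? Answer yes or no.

yes

/bzlo.wmnuv/ — σ1 onset /bzl/ (3C), coda /∅/ ok; σ2 onset /wmn/ (3C), coda /v/ ok → well-formed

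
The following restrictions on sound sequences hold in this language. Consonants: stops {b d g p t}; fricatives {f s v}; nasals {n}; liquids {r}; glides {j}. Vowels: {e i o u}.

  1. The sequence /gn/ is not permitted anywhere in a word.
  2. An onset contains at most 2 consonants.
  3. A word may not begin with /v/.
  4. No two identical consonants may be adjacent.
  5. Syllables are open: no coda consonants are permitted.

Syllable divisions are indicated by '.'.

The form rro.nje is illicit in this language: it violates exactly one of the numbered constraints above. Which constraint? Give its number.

rro.nje: adjacent identical consonants /rr/.
This is a violation of constraint 4: "No two identical consonants may be adjacent."
The remaining constraints (1, 2, 3, 5) are satisfied.

4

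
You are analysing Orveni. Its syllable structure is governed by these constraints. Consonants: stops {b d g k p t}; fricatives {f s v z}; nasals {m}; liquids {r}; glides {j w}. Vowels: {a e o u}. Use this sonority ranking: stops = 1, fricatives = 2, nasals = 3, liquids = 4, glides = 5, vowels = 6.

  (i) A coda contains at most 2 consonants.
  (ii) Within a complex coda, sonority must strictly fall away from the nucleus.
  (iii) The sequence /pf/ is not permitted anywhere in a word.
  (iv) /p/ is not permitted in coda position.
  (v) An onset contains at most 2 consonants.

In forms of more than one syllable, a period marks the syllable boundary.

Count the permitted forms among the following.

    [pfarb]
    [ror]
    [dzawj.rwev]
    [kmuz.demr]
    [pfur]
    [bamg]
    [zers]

[pfarb] — violates constraint (iii): contains banned sequence /pf/ → not permitted
[ror] — σ1 onset /r/, coda /r/ ok → permitted
[dzawj.rwev] — violates constraint (ii): syllable 1 coda /wj/: /w/ (glide, 5) → /j/ (glide, 5) does not fall → not permitted
[kmuz.demr] — violates constraint (ii): syllable 2 coda /mr/: /m/ (nasal, 3) → /r/ (liquid, 4) does not fall → not permitted
[pfur] — violates constraint (iii): contains banned sequence /pf/ → not permitted
[bamg] — σ1 onset /b/, coda /mg/ (3→1 falls) ok → permitted
[zers] — σ1 onset /z/, coda /rs/ (4→2 falls) ok → permitted
Permitted: [ror], [bamg], [zers] → 3.

3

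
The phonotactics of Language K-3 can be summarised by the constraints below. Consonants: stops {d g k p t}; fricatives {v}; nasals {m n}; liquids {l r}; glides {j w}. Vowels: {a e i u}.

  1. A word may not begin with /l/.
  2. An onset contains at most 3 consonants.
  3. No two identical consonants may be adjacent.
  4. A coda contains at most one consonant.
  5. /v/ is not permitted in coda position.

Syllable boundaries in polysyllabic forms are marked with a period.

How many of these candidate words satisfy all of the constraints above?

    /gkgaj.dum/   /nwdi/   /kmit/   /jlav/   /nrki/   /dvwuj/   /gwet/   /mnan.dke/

/gkgaj.dum/ — σ1 onset /gkg/ (3C), coda /j/ ok; σ2 onset /d/, coda /m/ ok → well-formed
/nwdi/ — σ1 onset /nwd/ (3C), coda /∅/ ok → well-formed
/kmit/ — σ1 onset /km/ (2C), coda /t/ ok → well-formed
/jlav/ — violates constraint 5: syllable 1 coda contains /v/ → ill-formed
/nrki/ — σ1 onset /nrk/ (3C), coda /∅/ ok → well-formed
/dvwuj/ — σ1 onset /dvw/ (3C), coda /j/ ok → well-formed
/gwet/ — σ1 onset /gw/ (2C), coda /t/ ok → well-formed
/mnan.dke/ — σ1 onset /mn/ (2C), coda /n/ ok; σ2 onset /dk/ (2C), coda /∅/ ok → well-formed
Well-formed: /gkgaj.dum/, /nwdi/, /kmit/, /nrki/, /dvwuj/, /gwet/, /mnan.dke/ → 7.

7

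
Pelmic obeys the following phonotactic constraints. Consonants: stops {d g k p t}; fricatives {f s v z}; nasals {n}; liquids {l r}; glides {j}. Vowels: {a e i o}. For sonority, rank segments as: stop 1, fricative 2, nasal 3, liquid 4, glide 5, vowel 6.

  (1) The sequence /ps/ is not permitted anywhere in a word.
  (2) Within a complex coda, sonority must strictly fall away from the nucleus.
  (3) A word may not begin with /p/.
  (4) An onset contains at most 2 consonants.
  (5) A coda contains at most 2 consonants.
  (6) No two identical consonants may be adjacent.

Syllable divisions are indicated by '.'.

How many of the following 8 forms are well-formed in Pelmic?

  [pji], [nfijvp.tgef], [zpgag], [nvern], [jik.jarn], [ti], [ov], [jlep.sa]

4

[pji] — violates constraint 3: word begins with /p/ → ill-formed
[nfijvp.tgef] — violates constraint 5: syllable 1 coda /jvp/ has 3 consonants (> 2) → ill-formed
[zpgag] — violates constraint 4: syllable 1 onset /zpg/ has 3 consonants (> 2) → ill-formed
[nvern] — σ1 onset /nv/ (2C), coda /rn/ (4→3 falls) ok → well-formed
[jik.jarn] — σ1 onset /j/, coda /k/ ok; σ2 onset /j/, coda /rn/ (4→3 falls) ok → well-formed
[ti] — σ1 onset /t/, coda /∅/ ok → well-formed
[ov] — σ1 onset /∅/, coda /v/ ok → well-formed
[jlep.sa] — violates constraint 1: contains banned sequence /ps/ → ill-formed
Well-formed: [nvern], [jik.jarn], [ti], [ov] → 4.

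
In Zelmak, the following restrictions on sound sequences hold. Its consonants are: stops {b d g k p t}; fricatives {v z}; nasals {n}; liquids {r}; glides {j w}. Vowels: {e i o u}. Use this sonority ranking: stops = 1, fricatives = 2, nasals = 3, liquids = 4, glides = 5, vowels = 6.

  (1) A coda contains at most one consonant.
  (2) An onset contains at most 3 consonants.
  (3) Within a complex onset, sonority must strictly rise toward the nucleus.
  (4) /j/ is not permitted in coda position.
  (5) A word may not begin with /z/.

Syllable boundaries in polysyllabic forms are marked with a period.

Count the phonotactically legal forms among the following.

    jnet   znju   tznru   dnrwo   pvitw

0

jnet — violates constraint 3: syllable 1 onset /jn/: /j/ (glide, 5) → /n/ (nasal, 3) does not rise → phonotactically illegal
znju — violates constraint 5: word begins with /z/ → phonotactically illegal
tznru — violates constraint 2: syllable 1 onset /tznr/ has 4 consonants (> 3) → phonotactically illegal
dnrwo — violates constraint 2: syllable 1 onset /dnrw/ has 4 consonants (> 3) → phonotactically illegal
pvitw — violates constraint 1: syllable 1 coda /tw/ has 2 consonants (> 1) → phonotactically illegal
No form is phonotactically legal → 0.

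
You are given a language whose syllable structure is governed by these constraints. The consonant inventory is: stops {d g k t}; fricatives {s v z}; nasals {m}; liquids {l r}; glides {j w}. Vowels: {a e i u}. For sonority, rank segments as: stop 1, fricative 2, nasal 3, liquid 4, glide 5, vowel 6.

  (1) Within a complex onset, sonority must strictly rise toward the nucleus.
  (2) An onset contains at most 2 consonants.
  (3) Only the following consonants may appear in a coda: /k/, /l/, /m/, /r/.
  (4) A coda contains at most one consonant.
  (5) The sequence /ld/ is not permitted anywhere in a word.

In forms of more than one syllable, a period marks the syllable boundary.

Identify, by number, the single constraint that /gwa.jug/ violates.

/gwa.jug/: syllable 2 coda contains /g/, which is not a licensed coda consonant.
This is a violation of constraint 3: "Only the following consonants may appear in a coda: /k/, /l/, /m/, /r/."
The remaining constraints (1, 2, 4, 5) are satisfied.

3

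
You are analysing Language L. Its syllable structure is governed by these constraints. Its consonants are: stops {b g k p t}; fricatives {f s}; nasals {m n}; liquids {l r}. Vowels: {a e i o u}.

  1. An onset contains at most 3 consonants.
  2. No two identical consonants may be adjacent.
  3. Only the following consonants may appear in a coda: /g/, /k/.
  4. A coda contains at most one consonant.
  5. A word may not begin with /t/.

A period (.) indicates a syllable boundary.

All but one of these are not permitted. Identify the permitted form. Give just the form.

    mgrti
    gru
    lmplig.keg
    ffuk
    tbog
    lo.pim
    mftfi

mgrti — violates constraint 1: syllable 1 onset /mgrt/ has 4 consonants (> 3) → not permitted
gru — σ1 onset /gr/ (2C), coda /∅/ ok → permitted
lmplig.keg — violates constraint 1: syllable 1 onset /lmpl/ has 4 consonants (> 3) → not permitted
ffuk — violates constraint 2: adjacent identical consonants /ff/ → not permitted
tbog — violates constraint 5: word begins with /t/ → not permitted
lo.pim — violates constraint 3: syllable 2 coda contains /m/, which is not a licensed coda consonant → not permitted
mftfi — violates constraint 1: syllable 1 onset /mftf/ has 4 consonants (> 3) → not permitted

gru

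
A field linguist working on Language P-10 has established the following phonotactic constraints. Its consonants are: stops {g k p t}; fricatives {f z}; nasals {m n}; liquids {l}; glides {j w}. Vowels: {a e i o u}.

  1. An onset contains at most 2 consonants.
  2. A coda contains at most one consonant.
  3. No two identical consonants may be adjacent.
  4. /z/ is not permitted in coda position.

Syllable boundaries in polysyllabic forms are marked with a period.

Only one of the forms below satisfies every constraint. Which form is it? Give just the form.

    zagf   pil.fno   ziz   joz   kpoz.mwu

pil.fno

zagf — violates constraint 2: syllable 1 coda /gf/ has 2 consonants (> 1) → illicit
pil.fno — σ1 onset /p/, coda /l/ ok; σ2 onset /fn/ (2C), coda /∅/ ok → licit
ziz — violates constraint 4: syllable 1 coda contains /z/ → illicit
joz — violates constraint 4: syllable 1 coda contains /z/ → illicit
kpoz.mwu — violates constraint 4: syllable 1 coda contains /z/ → illicit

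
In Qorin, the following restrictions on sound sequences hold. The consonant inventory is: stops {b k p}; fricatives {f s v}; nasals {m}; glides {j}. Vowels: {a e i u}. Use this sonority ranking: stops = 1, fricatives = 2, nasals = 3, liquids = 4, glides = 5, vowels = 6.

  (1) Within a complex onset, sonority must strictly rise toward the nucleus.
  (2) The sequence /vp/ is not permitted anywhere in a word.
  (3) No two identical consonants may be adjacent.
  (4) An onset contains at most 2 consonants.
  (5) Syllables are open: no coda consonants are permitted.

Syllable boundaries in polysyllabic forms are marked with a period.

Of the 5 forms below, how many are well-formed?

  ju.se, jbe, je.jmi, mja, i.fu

3

ju.se — σ1 onset /j/, coda /∅/ ok; σ2 onset /s/, coda /∅/ ok → well-formed
jbe — violates constraint 1: syllable 1 onset /jb/: /j/ (glide, 5) → /b/ (stop, 1) does not rise → ill-formed
je.jmi — violates constraint 1: syllable 2 onset /jm/: /j/ (glide, 5) → /m/ (nasal, 3) does not rise → ill-formed
mja — σ1 onset /mj/ (3→5 rises), coda /∅/ ok → well-formed
i.fu — σ1 onset /∅/, coda /∅/ ok; σ2 onset /f/, coda /∅/ ok → well-formed
Well-formed: ju.se, mja, i.fu → 3.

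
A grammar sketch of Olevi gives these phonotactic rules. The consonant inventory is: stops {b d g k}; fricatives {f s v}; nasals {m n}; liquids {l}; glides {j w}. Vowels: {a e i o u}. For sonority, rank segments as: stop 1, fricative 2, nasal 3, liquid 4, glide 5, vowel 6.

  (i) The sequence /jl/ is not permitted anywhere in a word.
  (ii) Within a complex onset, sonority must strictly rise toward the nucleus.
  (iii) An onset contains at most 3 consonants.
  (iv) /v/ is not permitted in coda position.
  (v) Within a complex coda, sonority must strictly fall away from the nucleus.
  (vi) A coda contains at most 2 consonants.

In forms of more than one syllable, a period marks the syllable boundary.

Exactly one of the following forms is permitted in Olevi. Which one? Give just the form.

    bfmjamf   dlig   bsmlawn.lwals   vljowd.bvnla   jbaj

bfmjamf — violates constraint (iii): syllable 1 onset /bfmj/ has 4 consonants (> 3) → not permitted
dlig — σ1 onset /dl/ (1→4 rises), coda /g/ ok → permitted
bsmlawn.lwals — violates constraint (iii): syllable 1 onset /bsml/ has 4 consonants (> 3) → not permitted
vljowd.bvnla — violates constraint (iii): syllable 2 onset /bvnl/ has 4 consonants (> 3) → not permitted
jbaj — violates constraint (ii): syllable 1 onset /jb/: /j/ (glide, 5) → /b/ (stop, 1) does not rise → not permitted

dlig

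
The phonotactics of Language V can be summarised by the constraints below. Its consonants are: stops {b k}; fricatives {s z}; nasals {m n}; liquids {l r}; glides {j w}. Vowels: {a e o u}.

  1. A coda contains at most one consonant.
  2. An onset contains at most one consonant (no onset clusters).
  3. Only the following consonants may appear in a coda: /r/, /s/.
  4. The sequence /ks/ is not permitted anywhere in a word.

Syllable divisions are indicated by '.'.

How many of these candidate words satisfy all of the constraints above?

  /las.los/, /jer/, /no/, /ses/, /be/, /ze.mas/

/las.los/ — σ1 onset /l/, coda /s/ ok; σ2 onset /l/, coda /s/ ok → phonotactically legal
/jer/ — σ1 onset /j/, coda /r/ ok → phonotactically legal
/no/ — σ1 onset /n/, coda /∅/ ok → phonotactically legal
/ses/ — σ1 onset /s/, coda /s/ ok → phonotactically legal
/be/ — σ1 onset /b/, coda /∅/ ok → phonotactically legal
/ze.mas/ — σ1 onset /z/, coda /∅/ ok; σ2 onset /m/, coda /s/ ok → phonotactically legal
Phonotactically legal: /las.los/, /jer/, /no/, /ses/, /be/, /ze.mas/ → 6.

6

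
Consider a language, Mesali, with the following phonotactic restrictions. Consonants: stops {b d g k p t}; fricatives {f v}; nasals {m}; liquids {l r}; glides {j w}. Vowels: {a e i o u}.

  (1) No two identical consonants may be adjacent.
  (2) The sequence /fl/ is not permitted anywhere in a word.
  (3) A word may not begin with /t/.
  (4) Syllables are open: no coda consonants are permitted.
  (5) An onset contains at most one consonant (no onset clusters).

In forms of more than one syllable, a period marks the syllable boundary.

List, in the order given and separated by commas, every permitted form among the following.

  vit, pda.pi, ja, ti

vit — violates constraint 4: syllable 1 coda /t/ has 1 consonant (> 0) → not permitted
pda.pi — violates constraint 5: syllable 1 onset /pd/ has 2 consonants (> 1) → not permitted
ja — σ1 onset /j/, coda /∅/ ok → permitted
ti — violates constraint 3: word begins with /t/ → not permitted

ja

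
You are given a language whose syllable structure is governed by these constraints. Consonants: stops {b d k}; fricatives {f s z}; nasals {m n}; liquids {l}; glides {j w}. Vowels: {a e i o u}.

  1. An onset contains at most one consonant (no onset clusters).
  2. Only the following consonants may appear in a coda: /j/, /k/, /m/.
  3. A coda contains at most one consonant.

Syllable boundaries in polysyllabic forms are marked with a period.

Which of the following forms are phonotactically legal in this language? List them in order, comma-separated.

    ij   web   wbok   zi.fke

ij

ij — σ1 onset /∅/, coda /j/ ok → phonotactically legal
web — violates constraint 2: syllable 1 coda contains /b/, which is not a licensed coda consonant → phonotactically illegal
wbok — violates constraint 1: syllable 1 onset /wb/ has 2 consonants (> 1) → phonotactically illegal
zi.fke — violates constraint 1: syllable 2 onset /fk/ has 2 consonants (> 1) → phonotactically illegal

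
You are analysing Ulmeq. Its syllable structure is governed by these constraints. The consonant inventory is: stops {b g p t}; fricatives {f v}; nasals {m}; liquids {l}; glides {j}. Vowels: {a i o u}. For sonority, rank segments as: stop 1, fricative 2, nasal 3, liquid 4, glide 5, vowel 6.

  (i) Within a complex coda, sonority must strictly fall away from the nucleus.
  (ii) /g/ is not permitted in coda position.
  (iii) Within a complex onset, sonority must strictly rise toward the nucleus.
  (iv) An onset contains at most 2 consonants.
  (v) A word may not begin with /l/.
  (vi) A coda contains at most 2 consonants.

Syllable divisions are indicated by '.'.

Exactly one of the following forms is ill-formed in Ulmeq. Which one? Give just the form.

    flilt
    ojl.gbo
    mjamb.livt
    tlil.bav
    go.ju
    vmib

flilt — σ1 onset /fl/ (2→4 rises), coda /lt/ (4→1 falls) ok → well-formed
ojl.gbo — violates constraint (iii): syllable 2 onset /gb/: /g/ (stop, 1) → /b/ (stop, 1) does not rise → ill-formed
mjamb.livt — σ1 onset /mj/ (3→5 rises), coda /mb/ (3→1 falls) ok; σ2 onset /l/, coda /vt/ (2→1 falls) ok → well-formed
tlil.bav — σ1 onset /tl/ (1→4 rises), coda /l/ ok; σ2 onset /b/, coda /v/ ok → well-formed
go.ju — σ1 onset /g/, coda /∅/ ok; σ2 onset /j/, coda /∅/ ok → well-formed
vmib — σ1 onset /vm/ (2→3 rises), coda /b/ ok → well-formed

ojl.gbo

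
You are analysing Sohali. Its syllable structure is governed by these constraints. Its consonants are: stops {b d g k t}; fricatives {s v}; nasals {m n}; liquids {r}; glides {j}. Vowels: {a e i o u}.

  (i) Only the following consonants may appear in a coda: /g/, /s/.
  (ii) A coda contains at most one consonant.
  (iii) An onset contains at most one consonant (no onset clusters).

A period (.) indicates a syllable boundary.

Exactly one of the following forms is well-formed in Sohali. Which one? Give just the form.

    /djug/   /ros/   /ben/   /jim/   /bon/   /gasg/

/djug/ — violates constraint (iii): syllable 1 onset /dj/ has 2 consonants (> 1) → ill-formed
/ros/ — σ1 onset /r/, coda /s/ ok → well-formed
/ben/ — violates constraint (i): syllable 1 coda contains /n/, which is not a licensed coda consonant → ill-formed
/jim/ — violates constraint (i): syllable 1 coda contains /m/, which is not a licensed coda consonant → ill-formed
/bon/ — violates constraint (i): syllable 1 coda contains /n/, which is not a licensed coda consonant → ill-formed
/gasg/ — violates constraint (ii): syllable 1 coda /sg/ has 2 consonants (> 1) → ill-formed

/ros/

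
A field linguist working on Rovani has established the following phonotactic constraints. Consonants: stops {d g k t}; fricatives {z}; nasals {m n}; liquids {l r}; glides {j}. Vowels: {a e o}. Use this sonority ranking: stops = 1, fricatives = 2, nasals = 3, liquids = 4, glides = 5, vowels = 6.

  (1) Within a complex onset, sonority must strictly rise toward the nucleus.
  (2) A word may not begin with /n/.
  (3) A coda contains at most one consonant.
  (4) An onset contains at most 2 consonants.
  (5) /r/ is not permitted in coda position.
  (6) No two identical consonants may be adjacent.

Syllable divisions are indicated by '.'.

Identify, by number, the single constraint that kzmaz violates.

kzmaz: syllable 1 onset /kzm/ has 3 consonants (> 2).
This is a violation of constraint 4: "An onset contains at most 2 consonants."
The remaining constraints (1, 2, 3, 5, 6) are satisfied.

4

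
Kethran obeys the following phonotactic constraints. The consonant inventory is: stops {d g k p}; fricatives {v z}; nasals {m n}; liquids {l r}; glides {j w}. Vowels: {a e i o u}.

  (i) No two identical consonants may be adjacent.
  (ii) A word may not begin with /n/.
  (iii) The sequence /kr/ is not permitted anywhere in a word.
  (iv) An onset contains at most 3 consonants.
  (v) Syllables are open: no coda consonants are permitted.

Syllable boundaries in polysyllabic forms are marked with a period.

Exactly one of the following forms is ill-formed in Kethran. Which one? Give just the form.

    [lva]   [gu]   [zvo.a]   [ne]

[ne]

[lva] — σ1 onset /lv/ (2C), coda /∅/ ok → well-formed
[gu] — σ1 onset /g/, coda /∅/ ok → well-formed
[zvo.a] — σ1 onset /zv/ (2C), coda /∅/ ok; σ2 onset /∅/, coda /∅/ ok → well-formed
[ne] — violates constraint (ii): word begins with /n/ → ill-formed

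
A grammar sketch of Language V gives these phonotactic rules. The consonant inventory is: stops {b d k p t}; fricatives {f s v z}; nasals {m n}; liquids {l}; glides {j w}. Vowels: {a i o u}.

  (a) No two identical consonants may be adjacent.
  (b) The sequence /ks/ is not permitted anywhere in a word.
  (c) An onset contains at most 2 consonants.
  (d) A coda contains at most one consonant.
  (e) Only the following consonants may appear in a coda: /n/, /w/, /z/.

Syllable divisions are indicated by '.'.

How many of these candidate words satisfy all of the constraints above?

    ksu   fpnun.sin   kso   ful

ksu — violates constraint (b): contains banned sequence /ks/ → ill-formed
fpnun.sin — violates constraint (c): syllable 1 onset /fpn/ has 3 consonants (> 2) → ill-formed
kso — violates constraint (b): contains banned sequence /ks/ → ill-formed
ful — violates constraint (e): syllable 1 coda contains /l/, which is not a licensed coda consonant → ill-formed
No form is well-formed → 0.

0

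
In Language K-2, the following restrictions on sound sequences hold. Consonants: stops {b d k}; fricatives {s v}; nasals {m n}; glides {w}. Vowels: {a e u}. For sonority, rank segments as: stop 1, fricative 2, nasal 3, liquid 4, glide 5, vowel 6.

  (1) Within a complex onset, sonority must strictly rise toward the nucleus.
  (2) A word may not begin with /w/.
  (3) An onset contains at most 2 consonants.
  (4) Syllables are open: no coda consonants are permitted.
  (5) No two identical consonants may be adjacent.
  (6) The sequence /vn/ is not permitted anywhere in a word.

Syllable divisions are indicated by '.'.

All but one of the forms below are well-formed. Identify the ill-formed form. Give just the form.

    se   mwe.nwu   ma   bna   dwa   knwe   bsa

knwe

se — σ1 onset /s/, coda /∅/ ok → well-formed
mwe.nwu — σ1 onset /mw/ (3→5 rises), coda /∅/ ok; σ2 onset /nw/ (3→5 rises), coda /∅/ ok → well-formed
ma — σ1 onset /m/, coda /∅/ ok → well-formed
bna — σ1 onset /bn/ (1→3 rises), coda /∅/ ok → well-formed
dwa — σ1 onset /dw/ (1→5 rises), coda /∅/ ok → well-formed
knwe — violates constraint 3: syllable 1 onset /knw/ has 3 consonants (> 2) → ill-formed
bsa — σ1 onset /bs/ (1→2 rises), coda /∅/ ok → well-formed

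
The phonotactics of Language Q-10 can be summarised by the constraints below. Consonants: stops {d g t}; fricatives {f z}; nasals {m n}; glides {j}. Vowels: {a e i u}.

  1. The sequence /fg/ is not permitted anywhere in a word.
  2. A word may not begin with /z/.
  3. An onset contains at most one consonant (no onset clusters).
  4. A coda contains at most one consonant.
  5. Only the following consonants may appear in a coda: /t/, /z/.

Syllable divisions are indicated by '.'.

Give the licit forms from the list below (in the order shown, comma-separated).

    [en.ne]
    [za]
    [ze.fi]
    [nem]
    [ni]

[ni]

[en.ne] — violates constraint 5: syllable 1 coda contains /n/, which is not a licensed coda consonant → illicit
[za] — violates constraint 2: word begins with /z/ → illicit
[ze.fi] — violates constraint 2: word begins with /z/ → illicit
[nem] — violates constraint 5: syllable 1 coda contains /m/, which is not a licensed coda consonant → illicit
[ni] — σ1 onset /n/, coda /∅/ ok → licit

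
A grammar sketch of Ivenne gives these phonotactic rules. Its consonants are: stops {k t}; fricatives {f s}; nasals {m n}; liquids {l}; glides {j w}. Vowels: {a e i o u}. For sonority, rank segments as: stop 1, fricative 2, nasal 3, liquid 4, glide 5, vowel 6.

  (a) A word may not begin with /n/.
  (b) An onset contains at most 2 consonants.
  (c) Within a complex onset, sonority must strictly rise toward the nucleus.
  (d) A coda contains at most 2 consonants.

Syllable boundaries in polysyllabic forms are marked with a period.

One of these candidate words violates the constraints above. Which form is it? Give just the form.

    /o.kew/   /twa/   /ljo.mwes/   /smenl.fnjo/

/o.kew/ — σ1 onset /∅/, coda /∅/ ok; σ2 onset /k/, coda /w/ ok → phonotactically legal
/twa/ — σ1 onset /tw/ (1→5 rises), coda /∅/ ok → phonotactically legal
/ljo.mwes/ — σ1 onset /lj/ (4→5 rises), coda /∅/ ok; σ2 onset /mw/ (3→5 rises), coda /s/ ok → phonotactically legal
/smenl.fnjo/ — violates constraint (b): syllable 2 onset /fnj/ has 3 consonants (> 2) → phonotactically illegal

/smenl.fnjo/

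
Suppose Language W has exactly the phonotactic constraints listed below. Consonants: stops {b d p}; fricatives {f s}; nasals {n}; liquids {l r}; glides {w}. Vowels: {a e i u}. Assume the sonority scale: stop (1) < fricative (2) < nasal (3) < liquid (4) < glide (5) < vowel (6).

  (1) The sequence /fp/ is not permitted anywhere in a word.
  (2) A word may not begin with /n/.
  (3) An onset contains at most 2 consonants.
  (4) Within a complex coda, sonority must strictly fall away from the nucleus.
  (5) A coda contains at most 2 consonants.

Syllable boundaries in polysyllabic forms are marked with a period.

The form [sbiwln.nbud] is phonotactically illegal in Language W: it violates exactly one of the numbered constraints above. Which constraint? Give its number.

[sbiwln.nbud]: syllable 1 coda /wln/ has 3 consonants (> 2).
This is a violation of constraint 5: "A coda contains at most 2 consonants."
The remaining constraints (1, 2, 3, 4) are satisfied.

5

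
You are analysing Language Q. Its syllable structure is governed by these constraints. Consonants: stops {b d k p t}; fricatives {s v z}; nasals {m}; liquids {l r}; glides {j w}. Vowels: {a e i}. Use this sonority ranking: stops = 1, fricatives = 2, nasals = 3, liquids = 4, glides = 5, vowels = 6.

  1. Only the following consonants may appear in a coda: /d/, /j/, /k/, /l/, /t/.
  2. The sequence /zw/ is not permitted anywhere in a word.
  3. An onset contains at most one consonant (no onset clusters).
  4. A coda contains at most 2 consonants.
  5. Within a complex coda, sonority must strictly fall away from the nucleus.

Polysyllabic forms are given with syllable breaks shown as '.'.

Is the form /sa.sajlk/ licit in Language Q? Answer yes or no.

/sa.sajlk/ — violates constraint 4: syllable 2 coda /jlk/ has 3 consonants (> 2) → illicit

no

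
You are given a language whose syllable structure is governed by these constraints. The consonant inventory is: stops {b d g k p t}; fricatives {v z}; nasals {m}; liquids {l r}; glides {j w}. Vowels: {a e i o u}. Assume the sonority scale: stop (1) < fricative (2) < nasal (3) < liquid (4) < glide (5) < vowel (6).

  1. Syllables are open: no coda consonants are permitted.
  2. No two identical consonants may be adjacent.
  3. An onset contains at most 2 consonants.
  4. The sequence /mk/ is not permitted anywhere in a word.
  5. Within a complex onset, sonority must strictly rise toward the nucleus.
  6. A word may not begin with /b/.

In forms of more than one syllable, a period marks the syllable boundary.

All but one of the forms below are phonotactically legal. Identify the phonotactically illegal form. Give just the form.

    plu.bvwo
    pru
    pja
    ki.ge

plu.bvwo — violates constraint 3: syllable 2 onset /bvw/ has 3 consonants (> 2) → phonotactically illegal
pru — σ1 onset /pr/ (1→4 rises), coda /∅/ ok → phonotactically legal
pja — σ1 onset /pj/ (1→5 rises), coda /∅/ ok → phonotactically legal
ki.ge — σ1 onset /k/, coda /∅/ ok; σ2 onset /g/, coda /∅/ ok → phonotactically legal

plu.bvwo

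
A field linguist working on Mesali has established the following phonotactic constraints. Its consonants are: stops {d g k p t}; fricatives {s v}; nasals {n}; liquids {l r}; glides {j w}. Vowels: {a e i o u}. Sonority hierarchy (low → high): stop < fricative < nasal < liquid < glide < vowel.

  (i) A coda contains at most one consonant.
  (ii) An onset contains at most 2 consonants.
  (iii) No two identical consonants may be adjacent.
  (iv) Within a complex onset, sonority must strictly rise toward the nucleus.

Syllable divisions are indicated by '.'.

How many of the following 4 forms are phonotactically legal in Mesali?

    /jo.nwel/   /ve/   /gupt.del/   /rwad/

/jo.nwel/ — σ1 onset /j/, coda /∅/ ok; σ2 onset /nw/ (3→5 rises), coda /l/ ok → phonotactically legal
/ve/ — σ1 onset /v/, coda /∅/ ok → phonotactically legal
/gupt.del/ — violates constraint (i): syllable 1 coda /pt/ has 2 consonants (> 1) → phonotactically illegal
/rwad/ — σ1 onset /rw/ (4→5 rises), coda /d/ ok → phonotactically legal
Phonotactically legal: /jo.nwel/, /ve/, /rwad/ → 3.

3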